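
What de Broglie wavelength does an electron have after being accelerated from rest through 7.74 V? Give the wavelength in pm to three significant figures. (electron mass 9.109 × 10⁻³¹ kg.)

KE = eV = 1.602 × 10⁻¹⁹ × 7.740 = 1.240 × 10⁻¹⁸ J.
p = √(2mKE) = √(2 × 9.109 × 10⁻³¹ × 1.240 × 10⁻¹⁸) = 1.503 × 10⁻²⁴ kg·m/s.
λ = h/p = 6.626 × 10⁻³⁴ / 1.503 × 10⁻²⁴ = 4.41 × 10⁻¹⁰ m = 441 pm.

λ = 441 pm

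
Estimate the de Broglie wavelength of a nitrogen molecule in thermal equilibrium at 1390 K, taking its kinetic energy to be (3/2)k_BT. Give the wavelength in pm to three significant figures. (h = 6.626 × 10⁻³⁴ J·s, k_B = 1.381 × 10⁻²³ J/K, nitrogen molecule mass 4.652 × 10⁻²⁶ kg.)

KE = (3/2)k_BT = 1.5 × 1.381 × 10⁻²³ × 1390 = 2.879 × 10⁻²⁰ J.
p = √(2mKE) = √(2 × 4.652 × 10⁻²⁶ × 2.879 × 10⁻²⁰) = 5.176 × 10⁻²³ kg·m/s.
λ = h/p = 1.28 × 10⁻¹¹ m = 12.8 pm.

λ = 12.8 pm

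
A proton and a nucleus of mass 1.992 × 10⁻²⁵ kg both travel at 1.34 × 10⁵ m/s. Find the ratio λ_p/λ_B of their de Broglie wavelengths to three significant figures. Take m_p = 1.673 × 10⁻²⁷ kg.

At fixed v, p = mv so λ = h/(mv) ∝ 1/m.
λ_p/λ_B = m_B/m_p = 1.992 × 10⁻²⁵/1.673 × 10⁻²⁷ = 119.

λ_p/λ_B = 119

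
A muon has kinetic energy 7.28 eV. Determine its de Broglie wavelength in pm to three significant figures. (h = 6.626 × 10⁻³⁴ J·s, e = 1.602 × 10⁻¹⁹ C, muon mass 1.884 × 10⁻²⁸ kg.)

KE = 7.28 eV = 1.166 × 10⁻¹⁸ J.
p = √(2mKE) = √(2 × 1.884 × 10⁻²⁸ × 1.166 × 10⁻¹⁸) = 2.096 × 10⁻²³ kg·m/s.
λ = h/p = 6.626 × 10⁻³⁴ / 2.096 × 10⁻²³ = 3.16 × 10⁻¹¹ m = 31.6 pm.

λ = 31.6 pm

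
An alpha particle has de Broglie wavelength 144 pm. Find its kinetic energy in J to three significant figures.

p = h/λ = 6.626 × 10⁻³⁴ / 1.440 × 10⁻¹⁰ = 4.601 × 10⁻²⁴ kg·m/s.
KE = p²/(2m) = (4.601 × 10⁻²⁴)² / (2 × 6.645 × 10⁻²⁷) = 1.593 × 10⁻²¹ J = 1.59 × 10⁻²¹ J.

KE = 1.59 × 10⁻²¹ J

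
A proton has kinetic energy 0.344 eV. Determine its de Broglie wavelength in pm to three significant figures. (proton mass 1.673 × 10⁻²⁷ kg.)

KE = 0.344 eV = 5.511 × 10⁻²⁰ J.
p = √(2mKE) = √(2 × 1.673 × 10⁻²⁷ × 5.511 × 10⁻²⁰) = 1.358 × 10⁻²³ kg·m/s.
λ = h/p = 6.626 × 10⁻³⁴ / 1.358 × 10⁻²³ = 4.88 × 10⁻¹¹ m = 48.8 pm.

λ = 48.8 pm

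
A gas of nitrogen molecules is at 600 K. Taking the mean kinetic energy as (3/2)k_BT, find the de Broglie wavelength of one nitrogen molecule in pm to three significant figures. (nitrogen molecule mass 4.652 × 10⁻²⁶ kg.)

KE = (3/2)k_BT = 1.5 × 1.381 × 10⁻²³ × 600 = 1.243 × 10⁻²⁰ J.
p = √(2mKE) = √(2 × 4.652 × 10⁻²⁶ × 1.243 × 10⁻²⁰) = 3.401 × 10⁻²³ kg·m/s.
λ = h/p = 1.95 × 10⁻¹¹ m = 19.5 pm.

λ = 19.5 pm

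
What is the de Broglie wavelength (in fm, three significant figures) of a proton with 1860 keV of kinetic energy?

KE = 1860 keV = 2.980 × 10⁻¹³ J.
p = √(2mKE) = √(2 × 1.673 × 10⁻²⁷ × 2.980 × 10⁻¹³) = 3.158 × 10⁻²⁰ kg·m/s.
λ = h/p = 6.626 × 10⁻³⁴ / 3.158 × 10⁻²⁰ = 2.10 × 10⁻¹⁴ m = 21.0 fm.

λ = 21.0 fm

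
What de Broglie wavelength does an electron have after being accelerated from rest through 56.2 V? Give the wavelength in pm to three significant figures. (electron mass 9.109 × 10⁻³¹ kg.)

λ = 164 pm

KE = eV = 1.602 × 10⁻¹⁹ × 56.20 = 9.003 × 10⁻¹⁸ J.
p = √(2mKE) = √(2 × 9.109 × 10⁻³¹ × 9.003 × 10⁻¹⁸) = 4.050 × 10⁻²⁴ kg·m/s.
λ = h/p = 6.626 × 10⁻³⁴ / 4.050 × 10⁻²⁴ = 1.64 × 10⁻¹⁰ m = 164 pm.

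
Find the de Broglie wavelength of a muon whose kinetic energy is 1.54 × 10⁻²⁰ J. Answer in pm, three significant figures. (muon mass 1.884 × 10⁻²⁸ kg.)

λ = 275 pm

p = √(2mKE) = √(2 × 1.884 × 10⁻²⁸ × 1.540 × 10⁻²⁰) = 2.409 × 10⁻²⁴ kg·m/s.
λ = h/p = 6.626 × 10⁻³⁴ / 2.409 × 10⁻²⁴ = 2.75 × 10⁻¹⁰ m = 275 pm.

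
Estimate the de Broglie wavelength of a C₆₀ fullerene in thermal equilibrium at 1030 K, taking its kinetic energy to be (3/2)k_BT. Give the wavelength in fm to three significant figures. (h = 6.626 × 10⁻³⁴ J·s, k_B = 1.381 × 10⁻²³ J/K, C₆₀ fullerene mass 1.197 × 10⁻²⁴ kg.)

KE = (3/2)k_BT = 1.5 × 1.381 × 10⁻²³ × 1030 = 2.134 × 10⁻²⁰ J.
p = √(2mKE) = √(2 × 1.197 × 10⁻²⁴ × 2.134 × 10⁻²⁰) = 2.260 × 10⁻²² kg·m/s.
λ = h/p = 2.93 × 10⁻¹² m = 2930 fm.

λ = 2930 fm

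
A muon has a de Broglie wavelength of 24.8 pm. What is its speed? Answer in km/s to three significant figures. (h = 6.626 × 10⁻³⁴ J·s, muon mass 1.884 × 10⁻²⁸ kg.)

v = 142 km/s

p = h/λ = 6.626 × 10⁻³⁴ / 2.480 × 10⁻¹¹ = 2.672 × 10⁻²³ kg·m/s.
v = p/m = 2.672 × 10⁻²³ / 1.884 × 10⁻²⁸ = 1.42 × 10⁵ m/s = 142 km/s.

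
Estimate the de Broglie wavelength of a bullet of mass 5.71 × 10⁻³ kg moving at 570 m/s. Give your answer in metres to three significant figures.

p = mv = 5.71 × 10⁻³ × 570 = 3.255 kg·m/s.
λ = h/p = 6.626 × 10⁻³⁴ / 3.255 = 2.04 × 10⁻³⁴ m.

λ = 2.04 × 10⁻³⁴ m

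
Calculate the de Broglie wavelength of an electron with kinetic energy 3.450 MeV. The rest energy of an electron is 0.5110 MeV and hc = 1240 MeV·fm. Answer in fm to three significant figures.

Total energy E = KE + m₀c² = 3.450 + 0.5110 = 3.9610 MeV.
(pc)² = E² − (m₀c²)² = (3.9610)² − (0.5110)² = 15.43 MeV², so pc = 3.928 MeV.
λ = hc/(pc) = 1240 MeV·fm / 3.928 MeV = 316 fm.

λ = 316 fm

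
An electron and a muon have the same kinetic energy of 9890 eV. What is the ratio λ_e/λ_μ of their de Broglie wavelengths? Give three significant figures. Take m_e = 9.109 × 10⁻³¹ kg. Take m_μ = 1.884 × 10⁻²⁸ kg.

λ_e/λ_μ = 14.4

At fixed KE, p = √(2mKE) so λ = h/p ∝ 1/√m.
λ_e/λ_μ = √(m_μ/m_e) = √(1.884 × 10⁻²⁸/9.109 × 10⁻³¹) = √(206.8) = 14.4.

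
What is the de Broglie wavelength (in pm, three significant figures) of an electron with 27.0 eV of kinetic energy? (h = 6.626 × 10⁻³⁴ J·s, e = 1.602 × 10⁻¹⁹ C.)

KE = 27.0 eV = 4.325 × 10⁻¹⁸ J.
p = √(2mKE) = √(2 × 9.109 × 10⁻³¹ × 4.325 × 10⁻¹⁸) = 2.807 × 10⁻²⁴ kg·m/s.
λ = h/p = 6.626 × 10⁻³⁴ / 2.807 × 10⁻²⁴ = 2.36 × 10⁻¹⁰ m = 236 pm.

λ = 236 pm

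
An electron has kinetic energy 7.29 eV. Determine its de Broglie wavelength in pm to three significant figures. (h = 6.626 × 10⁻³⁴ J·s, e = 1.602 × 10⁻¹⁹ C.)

KE = 7.29 eV = 1.168 × 10⁻¹⁸ J.
p = √(2mKE) = √(2 × 9.109 × 10⁻³¹ × 1.168 × 10⁻¹⁸) = 1.459 × 10⁻²⁴ kg·m/s.
λ = h/p = 6.626 × 10⁻³⁴ / 1.459 × 10⁻²⁴ = 4.54 × 10⁻¹⁰ m = 454 pm.

λ = 454 pm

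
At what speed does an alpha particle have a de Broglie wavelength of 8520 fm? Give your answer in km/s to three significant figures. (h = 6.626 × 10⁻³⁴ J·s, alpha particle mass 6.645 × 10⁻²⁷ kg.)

v = 11.7 km/s

p = h/λ = 6.626 × 10⁻³⁴ / 8.520 × 10⁻¹² = 7.777 × 10⁻²³ kg·m/s.
v = p/m = 7.777 × 10⁻²³ / 6.645 × 10⁻²⁷ = 1.17 × 10⁴ m/s = 11.7 km/s.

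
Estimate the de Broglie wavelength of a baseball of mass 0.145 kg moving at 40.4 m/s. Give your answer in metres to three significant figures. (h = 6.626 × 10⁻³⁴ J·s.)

λ = 1.13 × 10⁻³⁴ m

p = mv = 0.145 × 40.4 = 5.858 kg·m/s.
λ = h/p = 6.626 × 10⁻³⁴ / 5.858 = 1.13 × 10⁻³⁴ m.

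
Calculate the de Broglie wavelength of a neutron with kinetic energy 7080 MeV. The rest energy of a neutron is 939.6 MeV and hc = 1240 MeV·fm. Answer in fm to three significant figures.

Total energy E = KE + m₀c² = 7080 + 939.6 = 8019.6 MeV.
(pc)² = E² − (m₀c²)² = (8019.6)² − (939.6)² = 6.343 × 10⁷ MeV², so pc = 7964 MeV.
λ = hc/(pc) = 1240 MeV·fm / 7964 MeV = 0.156 fm.

λ = 0.156 fm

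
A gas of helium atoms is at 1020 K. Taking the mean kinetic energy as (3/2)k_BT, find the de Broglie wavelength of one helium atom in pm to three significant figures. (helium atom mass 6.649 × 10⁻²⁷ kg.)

λ = 39.5 pm

KE = (3/2)k_BT = 1.5 × 1.381 × 10⁻²³ × 1020 = 2.113 × 10⁻²⁰ J.
p = √(2mKE) = √(2 × 6.649 × 10⁻²⁷ × 2.113 × 10⁻²⁰) = 1.676 × 10⁻²³ kg·m/s.
λ = h/p = 3.95 × 10⁻¹¹ m = 39.5 pm.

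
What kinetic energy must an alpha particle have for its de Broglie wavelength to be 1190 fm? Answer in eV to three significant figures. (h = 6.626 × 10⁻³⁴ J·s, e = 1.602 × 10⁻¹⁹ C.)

p = h/λ = 6.626 × 10⁻³⁴ / 1.190 × 10⁻¹² = 5.568 × 10⁻²² kg·m/s.
KE = p²/(2m) = (5.568 × 10⁻²²)² / (2 × 6.645 × 10⁻²⁷) = 2.333 × 10⁻¹⁷ J = 146 eV.

KE = 146 eV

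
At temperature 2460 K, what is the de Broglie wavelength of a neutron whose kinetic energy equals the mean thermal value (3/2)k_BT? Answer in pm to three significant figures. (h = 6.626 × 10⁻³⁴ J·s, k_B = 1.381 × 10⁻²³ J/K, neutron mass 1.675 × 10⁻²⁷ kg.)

KE = (3/2)k_BT = 1.5 × 1.381 × 10⁻²³ × 2460 = 5.096 × 10⁻²⁰ J.
p = √(2mKE) = √(2 × 1.675 × 10⁻²⁷ × 5.096 × 10⁻²⁰) = 1.307 × 10⁻²³ kg·m/s.
λ = h/p = 5.07 × 10⁻¹¹ m = 50.7 pm.

λ = 50.7 pm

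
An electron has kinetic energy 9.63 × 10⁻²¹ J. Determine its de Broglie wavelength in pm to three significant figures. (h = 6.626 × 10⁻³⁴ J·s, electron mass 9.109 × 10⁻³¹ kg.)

λ = 5000 pm

p = √(2mKE) = √(2 × 9.109 × 10⁻³¹ × 9.630 × 10⁻²¹) = 1.325 × 10⁻²⁵ kg·m/s.
λ = h/p = 6.626 × 10⁻³⁴ / 1.325 × 10⁻²⁵ = 5.00 × 10⁻⁹ m = 5000 pm.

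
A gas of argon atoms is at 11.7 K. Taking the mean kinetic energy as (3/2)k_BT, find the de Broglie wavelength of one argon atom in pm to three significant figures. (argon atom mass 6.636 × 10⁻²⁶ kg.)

λ = 117 pm

KE = (3/2)k_BT = 1.5 × 1.381 × 10⁻²³ × 11.7 = 2.424 × 10⁻²² J.
p = √(2mKE) = √(2 × 6.636 × 10⁻²⁶ × 2.424 × 10⁻²²) = 5.672 × 10⁻²⁴ kg·m/s.
λ = h/p = 1.17 × 10⁻¹⁰ m = 117 pm.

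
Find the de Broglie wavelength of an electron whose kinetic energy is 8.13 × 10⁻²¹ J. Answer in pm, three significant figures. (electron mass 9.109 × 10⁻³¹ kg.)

p = √(2mKE) = √(2 × 9.109 × 10⁻³¹ × 8.130 × 10⁻²¹) = 1.217 × 10⁻²⁵ kg·m/s.
λ = h/p = 6.626 × 10⁻³⁴ / 1.217 × 10⁻²⁵ = 5.44 × 10⁻⁹ m = 5440 pm.

λ = 5440 pm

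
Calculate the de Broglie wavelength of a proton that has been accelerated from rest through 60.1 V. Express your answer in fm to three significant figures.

λ = 3690 fm

KE = eV = 1.602 × 10⁻¹⁹ × 60.10 = 9.628 × 10⁻¹⁸ J.
p = √(2mKE) = √(2 × 1.673 × 10⁻²⁷ × 9.628 × 10⁻¹⁸) = 1.795 × 10⁻²² kg·m/s.
λ = h/p = 6.626 × 10⁻³⁴ / 1.795 × 10⁻²² = 3.69 × 10⁻¹² m = 3690 fm.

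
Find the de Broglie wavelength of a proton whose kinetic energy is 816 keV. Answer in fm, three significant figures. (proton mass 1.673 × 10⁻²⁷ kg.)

λ = 31.7 fm

KE = 816 keV = 1.307 × 10⁻¹³ J.
p = √(2mKE) = √(2 × 1.673 × 10⁻²⁷ × 1.307 × 10⁻¹³) = 2.091 × 10⁻²⁰ kg·m/s.
λ = h/p = 6.626 × 10⁻³⁴ / 2.091 × 10⁻²⁰ = 3.17 × 10⁻¹⁴ m = 31.7 fm.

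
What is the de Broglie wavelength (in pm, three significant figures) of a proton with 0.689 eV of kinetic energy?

KE = 0.689 eV = 1.104 × 10⁻¹⁹ J.
p = √(2mKE) = √(2 × 1.673 × 10⁻²⁷ × 1.104 × 10⁻¹⁹) = 1.922 × 10⁻²³ kg·m/s.
λ = h/p = 6.626 × 10⁻³⁴ / 1.922 × 10⁻²³ = 3.45 × 10⁻¹¹ m = 34.5 pm.

λ = 34.5 pm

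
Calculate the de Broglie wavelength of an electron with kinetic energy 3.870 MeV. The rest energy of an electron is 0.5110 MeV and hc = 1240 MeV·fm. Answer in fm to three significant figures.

λ = 285 fm

Total energy E = KE + m₀c² = 3.870 + 0.5110 = 4.3810 MeV.
(pc)² = E² − (m₀c²)² = (4.3810)² − (0.5110)² = 18.93 MeV², so pc = 4.351 MeV.
λ = hc/(pc) = 1240 MeV·fm / 4.351 MeV = 285 fm.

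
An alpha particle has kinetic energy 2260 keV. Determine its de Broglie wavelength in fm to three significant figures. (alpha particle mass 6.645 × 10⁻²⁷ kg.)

λ = 9.55 fm

KE = 2260 keV = 3.621 × 10⁻¹³ J.
p = √(2mKE) = √(2 × 6.645 × 10⁻²⁷ × 3.621 × 10⁻¹³) = 6.937 × 10⁻²⁰ kg·m/s.
λ = h/p = 6.626 × 10⁻³⁴ / 6.937 × 10⁻²⁰ = 9.55 × 10⁻¹⁵ m = 9.55 fm.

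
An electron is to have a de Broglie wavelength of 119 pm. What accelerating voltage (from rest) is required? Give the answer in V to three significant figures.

V = 106 V

p = h/λ = 6.626 × 10⁻³⁴ / 1.190 × 10⁻¹⁰ = 5.568 × 10⁻²⁴ kg·m/s.
KE = p²/(2m) = 1.702 × 10⁻¹⁷ J.
V = KE/e = 1.702 × 10⁻¹⁷ / (1.602 × 10⁻¹⁹) = 106 V.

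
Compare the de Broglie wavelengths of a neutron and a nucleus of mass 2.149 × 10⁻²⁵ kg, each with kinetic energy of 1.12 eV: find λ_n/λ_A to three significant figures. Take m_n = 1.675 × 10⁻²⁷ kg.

λ_n/λ_A = 11.3

At fixed KE, p = √(2mKE) so λ = h/p ∝ 1/√m.
λ_n/λ_A = √(m_A/m_n) = √(2.149 × 10⁻²⁵/1.675 × 10⁻²⁷) = √(128.3) = 11.3.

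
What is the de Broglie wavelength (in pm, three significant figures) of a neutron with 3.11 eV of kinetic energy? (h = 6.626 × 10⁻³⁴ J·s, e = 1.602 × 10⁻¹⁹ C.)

λ = 16.2 pm

KE = 3.11 eV = 4.982 × 10⁻¹⁹ J.
p = √(2mKE) = √(2 × 1.675 × 10⁻²⁷ × 4.982 × 10⁻¹⁹) = 4.085 × 10⁻²³ kg·m/s.
λ = h/p = 6.626 × 10⁻³⁴ / 4.085 × 10⁻²³ = 1.62 × 10⁻¹¹ m = 16.2 pm.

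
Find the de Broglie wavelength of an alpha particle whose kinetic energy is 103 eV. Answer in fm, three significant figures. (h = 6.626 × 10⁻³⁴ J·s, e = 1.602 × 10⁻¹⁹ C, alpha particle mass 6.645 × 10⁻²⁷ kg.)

λ = 1410 fm

KE = 103 eV = 1.650 × 10⁻¹⁷ J.
p = √(2mKE) = √(2 × 6.645 × 10⁻²⁷ × 1.650 × 10⁻¹⁷) = 4.683 × 10⁻²² kg·m/s.
λ = h/p = 6.626 × 10⁻³⁴ / 4.683 × 10⁻²² = 1.41 × 10⁻¹² m = 1410 fm.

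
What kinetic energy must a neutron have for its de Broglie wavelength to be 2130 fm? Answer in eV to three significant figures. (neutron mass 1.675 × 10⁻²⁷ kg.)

KE = 180 eV

p = h/λ = 6.626 × 10⁻³⁴ / 2.130 × 10⁻¹² = 3.111 × 10⁻²² kg·m/s.
KE = p²/(2m) = (3.111 × 10⁻²²)² / (2 × 1.675 × 10⁻²⁷) = 2.889 × 10⁻¹⁷ J = 180 eV.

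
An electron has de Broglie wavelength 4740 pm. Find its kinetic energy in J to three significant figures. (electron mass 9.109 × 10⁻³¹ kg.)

KE = 1.07 × 10⁻²⁰ J

p = h/λ = 6.626 × 10⁻³⁴ / 4.740 × 10⁻⁹ = 1.398 × 10⁻²⁵ kg·m/s.
KE = p²/(2m) = (1.398 × 10⁻²⁵)² / (2 × 9.109 × 10⁻³¹) = 1.073 × 10⁻²⁰ J = 1.07 × 10⁻²⁰ J.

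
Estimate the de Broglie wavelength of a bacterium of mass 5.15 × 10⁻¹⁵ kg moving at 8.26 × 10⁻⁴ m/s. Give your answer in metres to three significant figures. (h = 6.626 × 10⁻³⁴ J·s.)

λ = 1.56 × 10⁻¹⁶ m

p = mv = 5.15 × 10⁻¹⁵ × 8.26 × 10⁻⁴ = 4.254 × 10⁻¹⁸ kg·m/s.
λ = h/p = 6.626 × 10⁻³⁴ / 4.254 × 10⁻¹⁸ = 1.56 × 10⁻¹⁶ m.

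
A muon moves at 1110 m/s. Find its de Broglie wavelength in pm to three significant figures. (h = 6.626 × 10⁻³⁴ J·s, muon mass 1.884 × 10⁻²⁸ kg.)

λ = 3170 pm

p = mv = 1.884 × 10⁻²⁸ × 1110 = 2.091 × 10⁻²⁵ kg·m/s.
λ = h/p = 6.626 × 10⁻³⁴ / 2.091 × 10⁻²⁵ = 3.17 × 10⁻⁹ m = 3170 pm.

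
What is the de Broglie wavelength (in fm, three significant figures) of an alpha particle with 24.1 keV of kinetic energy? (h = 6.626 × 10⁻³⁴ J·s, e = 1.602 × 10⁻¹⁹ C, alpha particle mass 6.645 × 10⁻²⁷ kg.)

λ = 92.5 fm

KE = 24.1 keV = 3.861 × 10⁻¹⁵ J.
p = √(2mKE) = √(2 × 6.645 × 10⁻²⁷ × 3.861 × 10⁻¹⁵) = 7.163 × 10⁻²¹ kg·m/s.
λ = h/p = 6.626 × 10⁻³⁴ / 7.163 × 10⁻²¹ = 9.25 × 10⁻¹⁴ m = 92.5 fm.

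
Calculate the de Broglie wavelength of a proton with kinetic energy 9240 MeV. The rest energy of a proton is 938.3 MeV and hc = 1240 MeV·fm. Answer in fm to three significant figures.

λ = 0.122 fm

Total energy E = KE + m₀c² = 9240 + 938.3 = 10178.3 MeV.
(pc)² = E² − (m₀c²)² = (10178.3)² − (938.3)² = 1.027 × 10⁸ MeV², so pc = 1.013 × 10⁴ MeV.
λ = hc/(pc) = 1240 MeV·fm / 1.013 × 10⁴ MeV = 0.122 fm.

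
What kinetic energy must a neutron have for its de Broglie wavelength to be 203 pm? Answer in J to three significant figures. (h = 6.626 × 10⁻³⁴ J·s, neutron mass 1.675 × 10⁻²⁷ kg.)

KE = 3.18 × 10⁻²¹ J

p = h/λ = 6.626 × 10⁻³⁴ / 2.030 × 10⁻¹⁰ = 3.264 × 10⁻²⁴ kg·m/s.
KE = p²/(2m) = (3.264 × 10⁻²⁴)² / (2 × 1.675 × 10⁻²⁷) = 3.180 × 10⁻²¹ J = 3.18 × 10⁻²¹ J.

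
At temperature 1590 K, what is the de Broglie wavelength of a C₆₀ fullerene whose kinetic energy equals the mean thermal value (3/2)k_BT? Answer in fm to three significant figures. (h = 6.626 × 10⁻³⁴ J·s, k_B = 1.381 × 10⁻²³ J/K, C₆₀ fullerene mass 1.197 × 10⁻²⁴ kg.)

KE = (3/2)k_BT = 1.5 × 1.381 × 10⁻²³ × 1590 = 3.294 × 10⁻²⁰ J.
p = √(2mKE) = √(2 × 1.197 × 10⁻²⁴ × 3.294 × 10⁻²⁰) = 2.808 × 10⁻²² kg·m/s.
λ = h/p = 2.36 × 10⁻¹² m = 2360 fm.

λ = 2360 fm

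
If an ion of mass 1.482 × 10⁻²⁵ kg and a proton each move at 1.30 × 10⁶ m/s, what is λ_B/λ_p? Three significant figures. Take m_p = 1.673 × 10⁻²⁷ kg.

λ_B/λ_p = 0.0113

At fixed v, p = mv so λ = h/(mv) ∝ 1/m.
λ_B/λ_p = m_p/m_B = 1.673 × 10⁻²⁷/1.482 × 10⁻²⁵ = 0.0113.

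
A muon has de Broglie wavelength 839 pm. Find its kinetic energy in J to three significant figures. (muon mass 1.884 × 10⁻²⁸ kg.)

KE = 1.66 × 10⁻²¹ J

p = h/λ = 6.626 × 10⁻³⁴ / 8.390 × 10⁻¹⁰ = 7.897 × 10⁻²⁵ kg·m/s.
KE = p²/(2m) = (7.897 × 10⁻²⁵)² / (2 × 1.884 × 10⁻²⁸) = 1.655 × 10⁻²¹ J = 1.66 × 10⁻²¹ J.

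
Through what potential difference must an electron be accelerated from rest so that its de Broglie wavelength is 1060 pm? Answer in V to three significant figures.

V = 1.34 V

p = h/λ = 6.626 × 10⁻³⁴ / 1.060 × 10⁻⁹ = 6.251 × 10⁻²⁵ kg·m/s.
KE = p²/(2m) = 2.145 × 10⁻¹⁹ J.
V = KE/e = 2.145 × 10⁻¹⁹ / (1.602 × 10⁻¹⁹) = 1.34 V.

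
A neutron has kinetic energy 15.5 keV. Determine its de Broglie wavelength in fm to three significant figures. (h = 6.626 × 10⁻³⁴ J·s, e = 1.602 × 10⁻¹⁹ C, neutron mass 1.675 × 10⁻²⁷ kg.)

λ = 230 fm

KE = 15.5 keV = 2.483 × 10⁻¹⁵ J.
p = √(2mKE) = √(2 × 1.675 × 10⁻²⁷ × 2.483 × 10⁻¹⁵) = 2.884 × 10⁻²¹ kg·m/s.
λ = h/p = 6.626 × 10⁻³⁴ / 2.884 × 10⁻²¹ = 2.30 × 10⁻¹³ m = 230 fm.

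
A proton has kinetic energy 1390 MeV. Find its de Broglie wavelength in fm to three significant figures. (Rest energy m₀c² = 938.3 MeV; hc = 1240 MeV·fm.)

λ = 0.582 fm

Total energy E = KE + m₀c² = 1390 + 938.3 = 2328.3 MeV.
(pc)² = E² − (m₀c²)² = (2328.3)² − (938.3)² = 4.541 × 10⁶ MeV², so pc = 2131 MeV.
λ = hc/(pc) = 1240 MeV·fm / 2131 MeV = 0.582 fm.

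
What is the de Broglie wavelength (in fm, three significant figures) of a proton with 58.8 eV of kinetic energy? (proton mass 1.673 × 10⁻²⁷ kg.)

KE = 58.8 eV = 9.420 × 10⁻¹⁸ J.
p = √(2mKE) = √(2 × 1.673 × 10⁻²⁷ × 9.420 × 10⁻¹⁸) = 1.775 × 10⁻²² kg·m/s.
λ = h/p = 6.626 × 10⁻³⁴ / 1.775 × 10⁻²² = 3.73 × 10⁻¹² m = 3730 fm.

λ = 3730 fm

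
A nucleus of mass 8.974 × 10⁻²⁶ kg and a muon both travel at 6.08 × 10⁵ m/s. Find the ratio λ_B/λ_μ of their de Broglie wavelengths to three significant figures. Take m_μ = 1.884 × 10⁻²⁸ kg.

At fixed v, p = mv so λ = h/(mv) ∝ 1/m.
λ_B/λ_μ = m_μ/m_B = 1.884 × 10⁻²⁸/8.974 × 10⁻²⁶ = 2.10 × 10⁻³.

λ_B/λ_μ = 2.10 × 10⁻³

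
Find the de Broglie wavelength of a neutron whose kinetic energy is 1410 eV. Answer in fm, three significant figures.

KE = 1410 eV = 2.259 × 10⁻¹⁶ J.
p = √(2mKE) = √(2 × 1.675 × 10⁻²⁷ × 2.259 × 10⁻¹⁶) = 8.699 × 10⁻²² kg·m/s.
λ = h/p = 6.626 × 10⁻³⁴ / 8.699 × 10⁻²² = 7.62 × 10⁻¹³ m = 762 fm.

λ = 762 fm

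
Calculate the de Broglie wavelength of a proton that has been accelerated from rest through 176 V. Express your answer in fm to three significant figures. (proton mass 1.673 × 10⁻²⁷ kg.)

λ = 2160 fm

KE = eV = 1.602 × 10⁻¹⁹ × 176.0 = 2.820 × 10⁻¹⁷ J.
p = √(2mKE) = √(2 × 1.673 × 10⁻²⁷ × 2.820 × 10⁻¹⁷) = 3.072 × 10⁻²² kg·m/s.
λ = h/p = 6.626 × 10⁻³⁴ / 3.072 × 10⁻²² = 2.16 × 10⁻¹² m = 2160 fm.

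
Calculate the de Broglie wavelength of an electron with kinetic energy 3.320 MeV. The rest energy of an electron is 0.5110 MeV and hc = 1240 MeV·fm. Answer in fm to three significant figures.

λ = 327 fm

Total energy E = KE + m₀c² = 3.320 + 0.5110 = 3.8310 MeV.
(pc)² = E² − (m₀c²)² = (3.8310)² − (0.5110)² = 14.42 MeV², so pc = 3.797 MeV.
λ = hc/(pc) = 1240 MeV·fm / 3.797 MeV = 327 fm.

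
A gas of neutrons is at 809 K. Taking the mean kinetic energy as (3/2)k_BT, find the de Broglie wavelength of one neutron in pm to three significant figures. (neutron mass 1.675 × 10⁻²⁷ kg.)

λ = 88.4 pm

KE = (3/2)k_BT = 1.5 × 1.381 × 10⁻²³ × 809 = 1.676 × 10⁻²⁰ J.
p = √(2mKE) = √(2 × 1.675 × 10⁻²⁷ × 1.676 × 10⁻²⁰) = 7.493 × 10⁻²⁴ kg·m/s.
λ = h/p = 8.84 × 10⁻¹¹ m = 88.4 pm.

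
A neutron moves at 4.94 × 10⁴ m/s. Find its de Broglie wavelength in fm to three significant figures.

p = mv = 1.675 × 10⁻²⁷ × 4.94 × 10⁴ = 8.275 × 10⁻²³ kg·m/s.
λ = h/p = 6.626 × 10⁻³⁴ / 8.275 × 10⁻²³ = 8.01 × 10⁻¹² m = 8010 fm.

λ = 8010 fm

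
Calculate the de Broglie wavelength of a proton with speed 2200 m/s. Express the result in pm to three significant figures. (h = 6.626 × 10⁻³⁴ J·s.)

λ = 180 pm

p = mv = 1.673 × 10⁻²⁷ × 2200 = 3.681 × 10⁻²⁴ kg·m/s.
λ = h/p = 6.626 × 10⁻³⁴ / 3.681 × 10⁻²⁴ = 1.80 × 10⁻¹⁰ m = 180 pm.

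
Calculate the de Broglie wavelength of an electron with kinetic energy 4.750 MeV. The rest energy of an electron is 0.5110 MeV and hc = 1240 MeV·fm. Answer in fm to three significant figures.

λ = 237 fm

Total energy E = KE + m₀c² = 4.750 + 0.5110 = 5.2610 MeV.
(pc)² = E² − (m₀c²)² = (5.2610)² − (0.5110)² = 27.42 MeV², so pc = 5.236 MeV.
λ = hc/(pc) = 1240 MeV·fm / 5.236 MeV = 237 fm.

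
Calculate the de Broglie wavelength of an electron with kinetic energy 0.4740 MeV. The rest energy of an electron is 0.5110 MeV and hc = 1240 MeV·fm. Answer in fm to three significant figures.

λ = 1470 fm

Total energy E = KE + m₀c² = 0.4740 + 0.5110 = 0.9850 MeV.
(pc)² = E² − (m₀c²)² = (0.9850)² − (0.5110)² = 0.7091 MeV², so pc = 0.8421 MeV.
λ = hc/(pc) = 1240 MeV·fm / 0.8421 MeV = 1470 fm.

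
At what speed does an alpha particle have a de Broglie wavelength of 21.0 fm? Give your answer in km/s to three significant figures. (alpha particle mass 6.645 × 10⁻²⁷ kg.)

v = 4750 km/s

p = h/λ = 6.626 × 10⁻³⁴ / 2.100 × 10⁻¹⁴ = 3.155 × 10⁻²⁰ kg·m/s.
v = p/m = 3.155 × 10⁻²⁰ / 6.645 × 10⁻²⁷ = 4.75 × 10⁶ m/s = 4750 km/s.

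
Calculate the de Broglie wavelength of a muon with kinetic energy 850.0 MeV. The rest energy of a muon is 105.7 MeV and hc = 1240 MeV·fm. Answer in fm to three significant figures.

Total energy E = KE + m₀c² = 850.0 + 105.7 = 955.7 MeV.
(pc)² = E² − (m₀c²)² = (955.7)² − (105.7)² = 9.022 × 10⁵ MeV², so pc = 949.8 MeV.
λ = hc/(pc) = 1240 MeV·fm / 949.8 MeV = 1.31 fm.

λ = 1.31 fm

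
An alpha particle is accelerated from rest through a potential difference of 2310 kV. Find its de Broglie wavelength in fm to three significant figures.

KE = 2eV = 2 × 1.602 × 10⁻¹⁹ × 2.310 × 10⁶ = 7.401 × 10⁻¹³ J.
p = √(2mKE) = √(2 × 6.645 × 10⁻²⁷ × 7.401 × 10⁻¹³) = 9.918 × 10⁻²⁰ kg·m/s.
λ = h/p = 6.626 × 10⁻³⁴ / 9.918 × 10⁻²⁰ = 6.68 × 10⁻¹⁵ m = 6.68 fm.

λ = 6.68 fm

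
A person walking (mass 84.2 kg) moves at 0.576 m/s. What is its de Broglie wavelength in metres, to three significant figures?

p = mv = 84.2 × 0.576 = 4.850 × 10¹ kg·m/s.
λ = h/p = 6.626 × 10⁻³⁴ / 4.850 × 10¹ = 1.37 × 10⁻³⁵ m.

λ = 1.37 × 10⁻³⁵ m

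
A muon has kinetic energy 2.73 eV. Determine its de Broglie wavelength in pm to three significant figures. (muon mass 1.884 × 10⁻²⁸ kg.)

KE = 2.73 eV = 4.373 × 10⁻¹⁹ J.
p = √(2mKE) = √(2 × 1.884 × 10⁻²⁸ × 4.373 × 10⁻¹⁹) = 1.284 × 10⁻²³ kg·m/s.
λ = h/p = 6.626 × 10⁻³⁴ / 1.284 × 10⁻²³ = 5.16 × 10⁻¹¹ m = 51.6 pm.

λ = 51.6 pm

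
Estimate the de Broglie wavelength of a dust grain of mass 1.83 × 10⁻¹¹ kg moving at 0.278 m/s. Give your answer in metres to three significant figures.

p = mv = 1.83 × 10⁻¹¹ × 0.278 = 5.087 × 10⁻¹² kg·m/s.
λ = h/p = 6.626 × 10⁻³⁴ / 5.087 × 10⁻¹² = 1.30 × 10⁻²² m.

λ = 1.30 × 10⁻²² m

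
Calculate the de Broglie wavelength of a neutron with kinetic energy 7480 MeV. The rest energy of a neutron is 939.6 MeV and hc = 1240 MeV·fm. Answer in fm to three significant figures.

λ = 0.148 fm

Total energy E = KE + m₀c² = 7480 + 939.6 = 8419.6 MeV.
(pc)² = E² − (m₀c²)² = (8419.6)² − (939.6)² = 7.001 × 10⁷ MeV², so pc = 8367 MeV.
λ = hc/(pc) = 1240 MeV·fm / 8367 MeV = 0.148 fm.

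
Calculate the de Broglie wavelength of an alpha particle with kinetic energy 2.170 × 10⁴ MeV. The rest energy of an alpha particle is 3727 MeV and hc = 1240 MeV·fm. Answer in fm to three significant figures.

Total energy E = KE + m₀c² = 2.170 × 10⁴ + 3727 = 25427 MeV.
(pc)² = E² − (m₀c²)² = (25427)² − (3727)² = 6.326 × 10⁸ MeV², so pc = 2.515 × 10⁴ MeV.
λ = hc/(pc) = 1240 MeV·fm / 2.515 × 10⁴ MeV = 0.0493 fm.

λ = 0.0493 fm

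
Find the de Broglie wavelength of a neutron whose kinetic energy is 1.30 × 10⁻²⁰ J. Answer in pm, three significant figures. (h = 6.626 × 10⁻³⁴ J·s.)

p = √(2mKE) = √(2 × 1.675 × 10⁻²⁷ × 1.300 × 10⁻²⁰) = 6.599 × 10⁻²⁴ kg·m/s.
λ = h/p = 6.626 × 10⁻³⁴ / 6.599 × 10⁻²⁴ = 1.00 × 10⁻¹⁰ m = 100 pm.

λ = 100 pm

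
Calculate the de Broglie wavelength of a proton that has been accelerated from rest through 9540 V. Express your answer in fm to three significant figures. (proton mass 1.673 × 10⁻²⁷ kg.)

KE = eV = 1.602 × 10⁻¹⁹ × 9540 = 1.528 × 10⁻¹⁵ J.
p = √(2mKE) = √(2 × 1.673 × 10⁻²⁷ × 1.528 × 10⁻¹⁵) = 2.261 × 10⁻²¹ kg·m/s.
λ = h/p = 6.626 × 10⁻³⁴ / 2.261 × 10⁻²¹ = 2.93 × 10⁻¹³ m = 293 fm.

λ = 293 fm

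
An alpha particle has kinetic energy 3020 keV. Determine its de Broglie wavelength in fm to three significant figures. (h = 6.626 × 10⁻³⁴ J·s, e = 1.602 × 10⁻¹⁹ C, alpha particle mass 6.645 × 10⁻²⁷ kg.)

KE = 3020 keV = 4.838 × 10⁻¹³ J.
p = √(2mKE) = √(2 × 6.645 × 10⁻²⁷ × 4.838 × 10⁻¹³) = 8.019 × 10⁻²⁰ kg·m/s.
λ = h/p = 6.626 × 10⁻³⁴ / 8.019 × 10⁻²⁰ = 8.26 × 10⁻¹⁵ m = 8.26 fm.

λ = 8.26 fm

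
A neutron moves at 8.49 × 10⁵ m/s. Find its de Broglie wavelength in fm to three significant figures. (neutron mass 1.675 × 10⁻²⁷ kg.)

p = mv = 1.675 × 10⁻²⁷ × 8.49 × 10⁵ = 1.422 × 10⁻²¹ kg·m/s.
λ = h/p = 6.626 × 10⁻³⁴ / 1.422 × 10⁻²¹ = 4.66 × 10⁻¹³ m = 466 fm.

λ = 466 fm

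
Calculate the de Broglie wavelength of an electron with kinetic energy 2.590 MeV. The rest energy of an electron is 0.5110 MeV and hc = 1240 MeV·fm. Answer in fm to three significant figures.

λ = 405 fm

Total energy E = KE + m₀c² = 2.590 + 0.5110 = 3.1010 MeV.
(pc)² = E² − (m₀c²)² = (3.1010)² − (0.5110)² = 9.355 MeV², so pc = 3.059 MeV.
λ = hc/(pc) = 1240 MeV·fm / 3.059 MeV = 405 fm.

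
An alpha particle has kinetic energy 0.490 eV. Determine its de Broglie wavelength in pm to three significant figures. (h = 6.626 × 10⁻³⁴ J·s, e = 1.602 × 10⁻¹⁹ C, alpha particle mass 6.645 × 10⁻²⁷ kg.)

λ = 20.5 pm

KE = 0.490 eV = 7.850 × 10⁻²⁰ J.
p = √(2mKE) = √(2 × 6.645 × 10⁻²⁷ × 7.850 × 10⁻²⁰) = 3.230 × 10⁻²³ kg·m/s.
λ = h/p = 6.626 × 10⁻³⁴ / 3.230 × 10⁻²³ = 2.05 × 10⁻¹¹ m = 20.5 pm.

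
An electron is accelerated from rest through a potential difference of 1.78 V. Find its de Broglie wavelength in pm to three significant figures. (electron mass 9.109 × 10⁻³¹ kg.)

λ = 919 pm

KE = eV = 1.602 × 10⁻¹⁹ × 1.780 = 2.852 × 10⁻¹⁹ J.
p = √(2mKE) = √(2 × 9.109 × 10⁻³¹ × 2.852 × 10⁻¹⁹) = 7.208 × 10⁻²⁵ kg·m/s.
λ = h/p = 6.626 × 10⁻³⁴ / 7.208 × 10⁻²⁵ = 9.19 × 10⁻¹⁰ m = 919 pm.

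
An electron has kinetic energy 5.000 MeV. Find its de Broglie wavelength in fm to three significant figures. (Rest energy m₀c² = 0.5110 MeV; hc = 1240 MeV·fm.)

Total energy E = KE + m₀c² = 5.000 + 0.5110 = 5.5110 MeV.
(pc)² = E² − (m₀c²)² = (5.5110)² − (0.5110)² = 30.11 MeV², so pc = 5.487 MeV.
λ = hc/(pc) = 1240 MeV·fm / 5.487 MeV = 226 fm.

λ = 226 fm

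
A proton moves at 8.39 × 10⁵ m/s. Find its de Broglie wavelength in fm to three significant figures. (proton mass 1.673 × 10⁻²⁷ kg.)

λ = 472 fm

p = mv = 1.673 × 10⁻²⁷ × 8.39 × 10⁵ = 1.404 × 10⁻²¹ kg·m/s.
λ = h/p = 6.626 × 10⁻³⁴ / 1.404 × 10⁻²¹ = 4.72 × 10⁻¹³ m = 472 fm.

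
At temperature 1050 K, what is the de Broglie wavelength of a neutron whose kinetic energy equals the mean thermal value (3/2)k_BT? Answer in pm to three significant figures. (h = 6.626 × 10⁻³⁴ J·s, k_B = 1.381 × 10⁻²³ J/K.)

KE = (3/2)k_BT = 1.5 × 1.381 × 10⁻²³ × 1050 = 2.175 × 10⁻²⁰ J.
p = √(2mKE) = √(2 × 1.675 × 10⁻²⁷ × 2.175 × 10⁻²⁰) = 8.536 × 10⁻²⁴ kg·m/s.
λ = h/p = 7.76 × 10⁻¹¹ m = 77.6 pm.

λ = 77.6 pm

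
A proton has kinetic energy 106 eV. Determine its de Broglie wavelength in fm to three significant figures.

λ = 2780 fm

KE = 106 eV = 1.698 × 10⁻¹⁷ J.
p = √(2mKE) = √(2 × 1.673 × 10⁻²⁷ × 1.698 × 10⁻¹⁷) = 2.384 × 10⁻²² kg·m/s.
λ = h/p = 6.626 × 10⁻³⁴ / 2.384 × 10⁻²² = 2.78 × 10⁻¹² m = 2780 fm.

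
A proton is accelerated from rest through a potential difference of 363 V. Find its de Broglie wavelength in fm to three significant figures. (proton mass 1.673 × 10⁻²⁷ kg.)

λ = 1500 fm

KE = eV = 1.602 × 10⁻¹⁹ × 363.0 = 5.815 × 10⁻¹⁷ J.
p = √(2mKE) = √(2 × 1.673 × 10⁻²⁷ × 5.815 × 10⁻¹⁷) = 4.411 × 10⁻²² kg·m/s.
λ = h/p = 6.626 × 10⁻³⁴ / 4.411 × 10⁻²² = 1.50 × 10⁻¹² m = 1500 fm.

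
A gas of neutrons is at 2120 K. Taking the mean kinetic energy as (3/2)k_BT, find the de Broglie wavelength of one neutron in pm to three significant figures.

λ = 54.6 pm

KE = (3/2)k_BT = 1.5 × 1.381 × 10⁻²³ × 2120 = 4.392 × 10⁻²⁰ J.
p = √(2mKE) = √(2 × 1.675 × 10⁻²⁷ × 4.392 × 10⁻²⁰) = 1.213 × 10⁻²³ kg·m/s.
λ = h/p = 5.46 × 10⁻¹¹ m = 54.6 pm.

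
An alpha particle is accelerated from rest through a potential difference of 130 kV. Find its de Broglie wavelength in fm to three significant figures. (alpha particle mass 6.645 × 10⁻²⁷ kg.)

KE = 2eV = 2 × 1.602 × 10⁻¹⁹ × 1.300 × 10⁵ = 4.165 × 10⁻¹⁴ J.
p = √(2mKE) = √(2 × 6.645 × 10⁻²⁷ × 4.165 × 10⁻¹⁴) = 2.353 × 10⁻²⁰ kg·m/s.
λ = h/p = 6.626 × 10⁻³⁴ / 2.353 × 10⁻²⁰ = 2.82 × 10⁻¹⁴ m = 28.2 fm.

λ = 28.2 fm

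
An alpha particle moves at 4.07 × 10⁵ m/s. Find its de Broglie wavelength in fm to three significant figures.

p = mv = 6.645 × 10⁻²⁷ × 4.07 × 10⁵ = 2.705 × 10⁻²¹ kg·m/s.
λ = h/p = 6.626 × 10⁻³⁴ / 2.705 × 10⁻²¹ = 2.45 × 10⁻¹³ m = 245 fm.

λ = 245 fm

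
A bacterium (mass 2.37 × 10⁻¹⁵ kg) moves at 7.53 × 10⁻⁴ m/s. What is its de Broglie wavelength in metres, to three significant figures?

λ = 3.71 × 10⁻¹⁶ m

p = mv = 2.37 × 10⁻¹⁵ × 7.53 × 10⁻⁴ = 1.785 × 10⁻¹⁸ kg·m/s.
λ = h/p = 6.626 × 10⁻³⁴ / 1.785 × 10⁻¹⁸ = 3.71 × 10⁻¹⁶ m.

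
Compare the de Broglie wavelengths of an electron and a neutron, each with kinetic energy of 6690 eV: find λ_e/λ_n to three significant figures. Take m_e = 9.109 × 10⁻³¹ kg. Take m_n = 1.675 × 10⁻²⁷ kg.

λ_e/λ_n = 42.9

At fixed KE, p = √(2mKE) so λ = h/p ∝ 1/√m.
λ_e/λ_n = √(m_n/m_e) = √(1.675 × 10⁻²⁷/9.109 × 10⁻³¹) = √(1839) = 42.9.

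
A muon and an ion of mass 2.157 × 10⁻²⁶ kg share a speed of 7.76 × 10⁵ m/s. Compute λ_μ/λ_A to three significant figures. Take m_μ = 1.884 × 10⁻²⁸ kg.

At fixed v, p = mv so λ = h/(mv) ∝ 1/m.
λ_μ/λ_A = m_A/m_μ = 2.157 × 10⁻²⁶/1.884 × 10⁻²⁸ = 114.

λ_μ/λ_A = 114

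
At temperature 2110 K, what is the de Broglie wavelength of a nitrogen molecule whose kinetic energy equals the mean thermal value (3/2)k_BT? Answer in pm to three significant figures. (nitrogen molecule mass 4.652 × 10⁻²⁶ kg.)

KE = (3/2)k_BT = 1.5 × 1.381 × 10⁻²³ × 2110 = 4.371 × 10⁻²⁰ J.
p = √(2mKE) = √(2 × 4.652 × 10⁻²⁶ × 4.371 × 10⁻²⁰) = 6.377 × 10⁻²³ kg·m/s.
λ = h/p = 1.04 × 10⁻¹¹ m = 10.4 pm.

λ = 10.4 pm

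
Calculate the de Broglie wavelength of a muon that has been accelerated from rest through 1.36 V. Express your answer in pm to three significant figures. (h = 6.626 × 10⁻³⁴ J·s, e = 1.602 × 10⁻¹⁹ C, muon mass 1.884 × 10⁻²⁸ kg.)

λ = 73.1 pm

KE = eV = 1.602 × 10⁻¹⁹ × 1.360 = 2.179 × 10⁻¹⁹ J.
p = √(2mKE) = √(2 × 1.884 × 10⁻²⁸ × 2.179 × 10⁻¹⁹) = 9.061 × 10⁻²⁴ kg·m/s.
λ = h/p = 6.626 × 10⁻³⁴ / 9.061 × 10⁻²⁴ = 7.31 × 10⁻¹¹ m = 73.1 pm.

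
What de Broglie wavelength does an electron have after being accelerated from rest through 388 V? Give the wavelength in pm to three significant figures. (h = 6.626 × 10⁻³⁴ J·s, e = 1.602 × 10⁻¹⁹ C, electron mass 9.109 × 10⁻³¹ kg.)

λ = 62.3 pm

KE = eV = 1.602 × 10⁻¹⁹ × 388.0 = 6.216 × 10⁻¹⁷ J.
p = √(2mKE) = √(2 × 9.109 × 10⁻³¹ × 6.216 × 10⁻¹⁷) = 1.064 × 10⁻²³ kg·m/s.
λ = h/p = 6.626 × 10⁻³⁴ / 1.064 × 10⁻²³ = 6.23 × 10⁻¹¹ m = 62.3 pm.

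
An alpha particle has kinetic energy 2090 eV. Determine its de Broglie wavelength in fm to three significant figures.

λ = 314 fm

KE = 2090 eV = 3.348 × 10⁻¹⁶ J.
p = √(2mKE) = √(2 × 6.645 × 10⁻²⁷ × 3.348 × 10⁻¹⁶) = 2.109 × 10⁻²¹ kg·m/s.
λ = h/p = 6.626 × 10⁻³⁴ / 2.109 × 10⁻²¹ = 3.14 × 10⁻¹³ m = 314 fm.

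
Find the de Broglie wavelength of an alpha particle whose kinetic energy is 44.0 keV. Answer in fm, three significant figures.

KE = 44.0 keV = 7.049 × 10⁻¹⁵ J.
p = √(2mKE) = √(2 × 6.645 × 10⁻²⁷ × 7.049 × 10⁻¹⁵) = 9.679 × 10⁻²¹ kg·m/s.
λ = h/p = 6.626 × 10⁻³⁴ / 9.679 × 10⁻²¹ = 6.85 × 10⁻¹⁴ m = 68.5 fm.

λ = 68.5 fm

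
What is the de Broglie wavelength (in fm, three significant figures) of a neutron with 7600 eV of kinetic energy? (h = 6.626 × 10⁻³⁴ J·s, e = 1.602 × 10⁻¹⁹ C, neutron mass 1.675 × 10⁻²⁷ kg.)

KE = 7600 eV = 1.218 × 10⁻¹⁵ J.
p = √(2mKE) = √(2 × 1.675 × 10⁻²⁷ × 1.218 × 10⁻¹⁵) = 2.020 × 10⁻²¹ kg·m/s.
λ = h/p = 6.626 × 10⁻³⁴ / 2.020 × 10⁻²¹ = 3.28 × 10⁻¹³ m = 328 fm.

λ = 328 fm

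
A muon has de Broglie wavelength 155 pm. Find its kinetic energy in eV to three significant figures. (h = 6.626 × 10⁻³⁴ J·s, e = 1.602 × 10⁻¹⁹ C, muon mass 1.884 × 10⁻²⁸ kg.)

KE = 0.303 eV

p = h/λ = 6.626 × 10⁻³⁴ / 1.550 × 10⁻¹⁰ = 4.275 × 10⁻²⁴ kg·m/s.
KE = p²/(2m) = (4.275 × 10⁻²⁴)² / (2 × 1.884 × 10⁻²⁸) = 4.850 × 10⁻²⁰ J = 0.303 eV.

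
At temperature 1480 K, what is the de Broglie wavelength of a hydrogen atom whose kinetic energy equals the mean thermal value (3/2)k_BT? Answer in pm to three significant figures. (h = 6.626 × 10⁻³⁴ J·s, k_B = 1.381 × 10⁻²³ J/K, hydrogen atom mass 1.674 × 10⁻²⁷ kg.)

KE = (3/2)k_BT = 1.5 × 1.381 × 10⁻²³ × 1480 = 3.066 × 10⁻²⁰ J.
p = √(2mKE) = √(2 × 1.674 × 10⁻²⁷ × 3.066 × 10⁻²⁰) = 1.013 × 10⁻²³ kg·m/s.
λ = h/p = 6.54 × 10⁻¹¹ m = 65.4 pm.

λ = 65.4 pm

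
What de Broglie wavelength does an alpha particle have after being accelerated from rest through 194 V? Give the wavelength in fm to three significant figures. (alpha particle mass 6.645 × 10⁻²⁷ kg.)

λ = 729 fm

KE = 2eV = 2 × 1.602 × 10⁻¹⁹ × 194.0 = 6.216 × 10⁻¹⁷ J.
p = √(2mKE) = √(2 × 6.645 × 10⁻²⁷ × 6.216 × 10⁻¹⁷) = 9.089 × 10⁻²² kg·m/s.
λ = h/p = 6.626 × 10⁻³⁴ / 9.089 × 10⁻²² = 7.29 × 10⁻¹³ m = 729 fm.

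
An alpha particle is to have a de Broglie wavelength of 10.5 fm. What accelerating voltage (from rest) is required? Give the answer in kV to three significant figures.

V = 935 kV

p = h/λ = 6.626 × 10⁻³⁴ / 1.050 × 10⁻¹⁴ = 6.310 × 10⁻²⁰ kg·m/s.
KE = p²/(2m) = 2.996 × 10⁻¹³ J.
V = KE/2e = 2.996 × 10⁻¹³ / (2 × 1.602 × 10⁻¹⁹) = 935 kV.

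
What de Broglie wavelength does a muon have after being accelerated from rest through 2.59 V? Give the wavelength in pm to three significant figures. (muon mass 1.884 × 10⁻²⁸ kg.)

KE = eV = 1.602 × 10⁻¹⁹ × 2.590 = 4.149 × 10⁻¹⁹ J.
p = √(2mKE) = √(2 × 1.884 × 10⁻²⁸ × 4.149 × 10⁻¹⁹) = 1.250 × 10⁻²³ kg·m/s.
λ = h/p = 6.626 × 10⁻³⁴ / 1.250 × 10⁻²³ = 5.30 × 10⁻¹¹ m = 53.0 pm.

λ = 53.0 pm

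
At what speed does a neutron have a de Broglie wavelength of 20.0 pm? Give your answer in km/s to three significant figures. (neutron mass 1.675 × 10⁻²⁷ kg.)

p = h/λ = 6.626 × 10⁻³⁴ / 2.000 × 10⁻¹¹ = 3.313 × 10⁻²³ kg·m/s.
v = p/m = 3.313 × 10⁻²³ / 1.675 × 10⁻²⁷ = 1.98 × 10⁴ m/s = 19.8 km/s.

v = 19.8 km/s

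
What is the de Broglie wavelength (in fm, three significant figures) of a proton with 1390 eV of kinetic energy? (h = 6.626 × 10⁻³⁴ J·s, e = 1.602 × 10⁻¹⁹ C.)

KE = 1390 eV = 2.227 × 10⁻¹⁶ J.
p = √(2mKE) = √(2 × 1.673 × 10⁻²⁷ × 2.227 × 10⁻¹⁶) = 8.632 × 10⁻²² kg·m/s.
λ = h/p = 6.626 × 10⁻³⁴ / 8.632 × 10⁻²² = 7.68 × 10⁻¹³ m = 768 fm.

λ = 768 fm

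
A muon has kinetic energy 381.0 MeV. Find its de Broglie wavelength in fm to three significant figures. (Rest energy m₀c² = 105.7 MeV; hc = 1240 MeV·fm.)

Total energy E = KE + m₀c² = 381.0 + 105.7 = 486.7 MeV.
(pc)² = E² − (m₀c²)² = (486.7)² − (105.7)² = 2.257 × 10⁵ MeV², so pc = 475.1 MeV.
λ = hc/(pc) = 1240 MeV·fm / 475.1 MeV = 2.61 fm.

λ = 2.61 fm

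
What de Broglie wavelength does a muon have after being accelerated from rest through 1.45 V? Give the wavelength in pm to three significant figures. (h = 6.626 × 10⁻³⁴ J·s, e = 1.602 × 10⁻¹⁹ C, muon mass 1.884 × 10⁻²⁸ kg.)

KE = eV = 1.602 × 10⁻¹⁹ × 1.450 = 2.323 × 10⁻¹⁹ J.
p = √(2mKE) = √(2 × 1.884 × 10⁻²⁸ × 2.323 × 10⁻¹⁹) = 9.356 × 10⁻²⁴ kg·m/s.
λ = h/p = 6.626 × 10⁻³⁴ / 9.356 × 10⁻²⁴ = 7.08 × 10⁻¹¹ m = 70.8 pm.

λ = 70.8 pm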